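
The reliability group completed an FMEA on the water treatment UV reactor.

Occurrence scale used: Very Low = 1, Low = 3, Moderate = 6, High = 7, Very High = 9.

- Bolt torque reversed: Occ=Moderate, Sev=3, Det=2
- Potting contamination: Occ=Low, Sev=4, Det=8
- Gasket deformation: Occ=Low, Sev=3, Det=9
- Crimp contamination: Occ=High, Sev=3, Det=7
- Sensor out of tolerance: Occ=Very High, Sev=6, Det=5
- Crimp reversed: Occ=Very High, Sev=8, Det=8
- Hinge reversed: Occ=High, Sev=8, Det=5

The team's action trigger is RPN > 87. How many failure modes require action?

5

RPN = Severity × Occurrence × Detection:
  Bolt torque reversed: 3 × 6 × 2 = 36
  Potting contamination: 4 × 3 × 8 = 96
  Gasket deformation: 3 × 3 × 9 = 81
  Crimp contamination: 3 × 7 × 7 = 147
  Sensor out of tolerance: 6 × 9 × 5 = 270
  Crimp reversed: 8 × 9 × 8 = 576
  Hinge reversed: 8 × 7 × 5 = 280
Modes with RPN > 87: Potting contamination (96), Crimp contamination (147), Sensor out of tolerance (270), Crimp reversed (576), Hinge reversed (280) → 5.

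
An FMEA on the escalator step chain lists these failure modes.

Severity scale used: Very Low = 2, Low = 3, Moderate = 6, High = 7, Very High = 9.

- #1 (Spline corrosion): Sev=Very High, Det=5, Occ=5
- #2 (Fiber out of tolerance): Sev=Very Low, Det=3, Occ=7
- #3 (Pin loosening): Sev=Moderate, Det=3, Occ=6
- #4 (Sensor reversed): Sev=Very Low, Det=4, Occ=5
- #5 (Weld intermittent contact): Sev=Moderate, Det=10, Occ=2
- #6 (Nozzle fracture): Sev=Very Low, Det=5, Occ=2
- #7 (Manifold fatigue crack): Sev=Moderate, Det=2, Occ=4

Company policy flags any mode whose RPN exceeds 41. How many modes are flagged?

5

RPN = Severity × Occurrence × Detection:
  #1: 9 × 5 × 5 = 225
  #2: 2 × 7 × 3 = 42
  #3: 6 × 6 × 3 = 108
  #4: 2 × 5 × 4 = 40
  #5: 6 × 2 × 10 = 120
  #6: 2 × 2 × 5 = 20
  #7: 6 × 4 × 2 = 48
Modes with RPN > 41: #1 (225), #2 (42), #3 (108), #5 (120), #7 (48) → 5.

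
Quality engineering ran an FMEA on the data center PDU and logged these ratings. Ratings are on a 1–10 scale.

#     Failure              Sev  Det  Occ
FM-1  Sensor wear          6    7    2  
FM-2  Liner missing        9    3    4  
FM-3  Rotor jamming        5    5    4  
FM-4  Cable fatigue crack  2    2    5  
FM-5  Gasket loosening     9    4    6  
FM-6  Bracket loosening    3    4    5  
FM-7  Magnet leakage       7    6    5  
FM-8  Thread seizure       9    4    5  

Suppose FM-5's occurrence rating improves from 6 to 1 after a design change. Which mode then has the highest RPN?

FM-7

RPN = Severity × Occurrence × Detection:
  FM-1: 6 × 2 × 7 = 84
  FM-2: 9 × 4 × 3 = 108
  FM-3: 5 × 4 × 5 = 100
  FM-4: 2 × 5 × 2 = 20
  FM-5: 9 × 6 × 4 = 216
  FM-6: 3 × 5 × 4 = 60
  FM-7: 7 × 5 × 6 = 210
  FM-8: 9 × 5 × 4 = 180
After action: FM-5 → 9 × 1 × 4 = 36.
Revised RPNs: FM-7=210, FM-8=180, FM-2=108, FM-3=100, FM-1=84, FM-6=60, FM-5=36, FM-4=20.
Highest is now FM-7 (210).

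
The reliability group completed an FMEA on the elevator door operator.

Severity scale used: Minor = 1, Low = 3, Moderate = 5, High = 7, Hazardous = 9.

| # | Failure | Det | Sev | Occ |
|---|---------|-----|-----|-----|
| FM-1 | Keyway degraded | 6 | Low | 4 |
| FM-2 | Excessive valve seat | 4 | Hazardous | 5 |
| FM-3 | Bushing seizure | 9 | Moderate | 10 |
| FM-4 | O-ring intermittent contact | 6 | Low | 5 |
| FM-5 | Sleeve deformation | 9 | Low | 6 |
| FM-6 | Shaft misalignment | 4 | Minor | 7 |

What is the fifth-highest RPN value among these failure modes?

72

RPN = Severity × Occurrence × Detection:
  FM-1: 3 × 4 × 6 = 72
  FM-2: 9 × 5 × 4 = 180
  FM-3: 5 × 10 × 9 = 450
  FM-4: 3 × 5 × 6 = 90
  FM-5: 3 × 6 × 9 = 162
  FM-6: 1 × 7 × 4 = 28
Sorted descending: 450, 180, 162, 90, 72, 28.
The fifth-highest RPN is 72 (FM-1).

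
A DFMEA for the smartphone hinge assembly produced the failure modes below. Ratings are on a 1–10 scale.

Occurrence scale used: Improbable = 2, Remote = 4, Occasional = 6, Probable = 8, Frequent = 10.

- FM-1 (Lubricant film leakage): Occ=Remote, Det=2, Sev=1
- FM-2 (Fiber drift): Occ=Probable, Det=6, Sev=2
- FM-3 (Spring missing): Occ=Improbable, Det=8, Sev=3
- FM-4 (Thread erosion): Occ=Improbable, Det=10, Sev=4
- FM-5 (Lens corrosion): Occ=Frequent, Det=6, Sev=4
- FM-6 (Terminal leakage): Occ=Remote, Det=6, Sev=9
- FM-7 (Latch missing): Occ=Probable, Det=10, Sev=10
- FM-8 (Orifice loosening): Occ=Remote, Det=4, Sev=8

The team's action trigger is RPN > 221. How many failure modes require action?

2

RPN = Severity × Occurrence × Detection:
  FM-1: 1 × 4 × 2 = 8
  FM-2: 2 × 8 × 6 = 96
  FM-3: 3 × 2 × 8 = 48
  FM-4: 4 × 2 × 10 = 80
  FM-5: 4 × 10 × 6 = 240
  FM-6: 9 × 4 × 6 = 216
  FM-7: 10 × 8 × 10 = 800
  FM-8: 8 × 4 × 4 = 128
Modes with RPN > 221: FM-5 (240), FM-7 (800) → 2.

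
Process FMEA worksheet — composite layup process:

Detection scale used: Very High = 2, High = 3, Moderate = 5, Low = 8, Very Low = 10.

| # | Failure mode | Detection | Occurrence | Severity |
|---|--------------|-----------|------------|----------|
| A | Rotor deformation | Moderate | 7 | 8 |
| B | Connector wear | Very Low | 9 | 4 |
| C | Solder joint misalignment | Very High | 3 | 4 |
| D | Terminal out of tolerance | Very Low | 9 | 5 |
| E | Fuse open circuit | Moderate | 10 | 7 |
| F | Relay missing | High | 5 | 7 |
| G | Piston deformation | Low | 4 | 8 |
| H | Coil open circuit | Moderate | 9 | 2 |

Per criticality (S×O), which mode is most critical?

E

Criticality = Severity × Occurrence:
  A: 8 × 7 = 56
  B: 4 × 9 = 36
  C: 4 × 3 = 12
  D: 5 × 9 = 45
  E: 7 × 10 = 70
  F: 7 × 5 = 35
  G: 8 × 4 = 32
  H: 2 × 9 = 18
Highest criticality is 70 → E.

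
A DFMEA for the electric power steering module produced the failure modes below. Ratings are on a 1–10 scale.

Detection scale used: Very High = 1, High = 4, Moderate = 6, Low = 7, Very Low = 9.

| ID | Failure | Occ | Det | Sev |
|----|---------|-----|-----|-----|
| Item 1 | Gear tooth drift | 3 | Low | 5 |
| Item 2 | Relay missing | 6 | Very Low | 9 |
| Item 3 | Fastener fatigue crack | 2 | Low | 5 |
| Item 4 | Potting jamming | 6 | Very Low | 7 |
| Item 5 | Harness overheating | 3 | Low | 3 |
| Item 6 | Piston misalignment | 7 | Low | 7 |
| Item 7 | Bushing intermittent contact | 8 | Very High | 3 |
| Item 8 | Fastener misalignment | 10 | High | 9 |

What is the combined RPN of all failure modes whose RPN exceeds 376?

864

RPN = Severity × Occurrence × Detection:
  Item 1: 5 × 3 × 7 = 105
  Item 2: 9 × 6 × 9 = 486
  Item 3: 5 × 2 × 7 = 70
  Item 4: 7 × 6 × 9 = 378
  Item 5: 3 × 3 × 7 = 63
  Item 6: 7 × 7 × 7 = 343
  Item 7: 3 × 8 × 1 = 24
  Item 8: 9 × 10 × 4 = 360
RPN > 376: Item 2 (486), Item 4 (378).
Sum: 486 + 378 = 864.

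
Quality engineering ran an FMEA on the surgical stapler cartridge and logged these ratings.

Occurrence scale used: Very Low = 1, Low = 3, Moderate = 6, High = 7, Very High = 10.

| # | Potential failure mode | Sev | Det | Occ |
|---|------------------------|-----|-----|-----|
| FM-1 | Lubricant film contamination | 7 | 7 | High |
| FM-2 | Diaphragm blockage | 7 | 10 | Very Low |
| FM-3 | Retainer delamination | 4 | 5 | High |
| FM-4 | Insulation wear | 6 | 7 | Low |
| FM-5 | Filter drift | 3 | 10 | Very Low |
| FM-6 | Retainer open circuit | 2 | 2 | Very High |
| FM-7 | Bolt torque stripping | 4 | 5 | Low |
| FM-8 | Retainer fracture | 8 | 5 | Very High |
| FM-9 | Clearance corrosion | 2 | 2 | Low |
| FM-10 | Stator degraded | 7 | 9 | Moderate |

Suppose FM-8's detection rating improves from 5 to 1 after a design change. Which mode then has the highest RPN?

FM-10

RPN = Severity × Occurrence × Detection:
  FM-1: 7 × 7 × 7 = 343
  FM-2: 7 × 1 × 10 = 70
  FM-3: 4 × 7 × 5 = 140
  FM-4: 6 × 3 × 7 = 126
  FM-5: 3 × 1 × 10 = 30
  FM-6: 2 × 10 × 2 = 40
  FM-7: 4 × 3 × 5 = 60
  FM-8: 8 × 10 × 5 = 400
  FM-9: 2 × 3 × 2 = 12
  FM-10: 7 × 6 × 9 = 378
After action: FM-8 → 8 × 10 × 1 = 80.
Revised RPNs: FM-10=378, FM-1=343, FM-3=140, FM-4=126, FM-8=80, FM-2=70, FM-7=60, FM-6=40, FM-5=30, FM-9=12.
Highest is now FM-10 (378).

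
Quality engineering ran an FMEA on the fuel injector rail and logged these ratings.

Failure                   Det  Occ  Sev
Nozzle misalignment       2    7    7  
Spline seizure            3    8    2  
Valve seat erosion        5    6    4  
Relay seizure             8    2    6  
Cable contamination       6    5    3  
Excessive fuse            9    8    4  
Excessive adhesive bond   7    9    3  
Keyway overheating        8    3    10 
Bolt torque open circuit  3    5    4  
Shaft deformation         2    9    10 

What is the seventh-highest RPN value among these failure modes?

96

RPN = Severity × Occurrence × Detection:
  Nozzle misalignment: 7 × 7 × 2 = 98
  Spline seizure: 2 × 8 × 3 = 48
  Valve seat erosion: 4 × 6 × 5 = 120
  Relay seizure: 6 × 2 × 8 = 96
  Cable contamination: 3 × 5 × 6 = 90
  Excessive fuse: 4 × 8 × 9 = 288
  Excessive adhesive bond: 3 × 9 × 7 = 189
  Keyway overheating: 10 × 3 × 8 = 240
  Bolt torque open circuit: 4 × 5 × 3 = 60
  Shaft deformation: 10 × 9 × 2 = 180
Sorted descending: 288, 240, 189, 180, 120, 98, 96, 90, 60, 48.
The seventh-highest RPN is 96 (Relay seizure).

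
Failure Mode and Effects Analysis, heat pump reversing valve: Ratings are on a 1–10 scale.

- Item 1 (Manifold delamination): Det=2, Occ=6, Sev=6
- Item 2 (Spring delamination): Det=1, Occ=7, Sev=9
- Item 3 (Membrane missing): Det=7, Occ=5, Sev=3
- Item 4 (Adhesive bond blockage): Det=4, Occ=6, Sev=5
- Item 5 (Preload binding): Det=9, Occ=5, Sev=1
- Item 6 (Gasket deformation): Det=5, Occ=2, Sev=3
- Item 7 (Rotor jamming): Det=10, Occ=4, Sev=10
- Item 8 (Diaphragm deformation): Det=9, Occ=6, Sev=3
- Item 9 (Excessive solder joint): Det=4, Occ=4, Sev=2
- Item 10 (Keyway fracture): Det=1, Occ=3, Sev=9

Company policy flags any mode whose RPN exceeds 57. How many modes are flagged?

6

RPN = Severity × Occurrence × Detection:
  Item 1: 6 × 6 × 2 = 72
  Item 2: 9 × 7 × 1 = 63
  Item 3: 3 × 5 × 7 = 105
  Item 4: 5 × 6 × 4 = 120
  Item 5: 1 × 5 × 9 = 45
  Item 6: 3 × 2 × 5 = 30
  Item 7: 10 × 4 × 10 = 400
  Item 8: 3 × 6 × 9 = 162
  Item 9: 2 × 4 × 4 = 32
  Item 10: 9 × 3 × 1 = 27
Modes with RPN > 57: Item 1 (72), Item 2 (63), Item 3 (105), Item 4 (120), Item 7 (400), Item 8 (162) → 6.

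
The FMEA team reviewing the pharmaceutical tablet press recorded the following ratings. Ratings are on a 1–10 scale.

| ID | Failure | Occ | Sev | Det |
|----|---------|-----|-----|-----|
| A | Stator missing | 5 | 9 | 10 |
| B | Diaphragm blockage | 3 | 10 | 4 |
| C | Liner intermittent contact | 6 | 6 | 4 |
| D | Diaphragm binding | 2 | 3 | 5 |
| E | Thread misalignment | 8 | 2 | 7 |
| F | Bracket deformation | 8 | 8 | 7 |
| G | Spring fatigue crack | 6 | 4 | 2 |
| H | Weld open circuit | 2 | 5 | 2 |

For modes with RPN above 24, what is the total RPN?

1352

RPN = Severity × Occurrence × Detection:
  A: 9 × 5 × 10 = 450
  B: 10 × 3 × 4 = 120
  C: 6 × 6 × 4 = 144
  D: 3 × 2 × 5 = 30
  E: 2 × 8 × 7 = 112
  F: 8 × 8 × 7 = 448
  G: 4 × 6 × 2 = 48
  H: 5 × 2 × 2 = 20
RPN > 24: A (450), B (120), C (144), D (30), E (112), F (448), G (48).
Sum: 450 + 120 + 144 + 30 + 112 + 448 + 48 = 1352.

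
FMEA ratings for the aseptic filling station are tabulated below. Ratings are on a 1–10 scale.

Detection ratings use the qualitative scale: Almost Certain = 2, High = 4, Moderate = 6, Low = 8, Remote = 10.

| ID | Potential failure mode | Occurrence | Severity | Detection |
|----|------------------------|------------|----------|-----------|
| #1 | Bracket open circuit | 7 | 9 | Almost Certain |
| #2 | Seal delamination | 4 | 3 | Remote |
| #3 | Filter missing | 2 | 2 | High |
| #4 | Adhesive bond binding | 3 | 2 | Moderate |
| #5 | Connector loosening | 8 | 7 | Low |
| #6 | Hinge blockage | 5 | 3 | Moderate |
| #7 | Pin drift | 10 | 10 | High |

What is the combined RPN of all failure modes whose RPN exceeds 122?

RPN = Severity × Occurrence × Detection:
  #1: 9 × 7 × 2 = 126
  #2: 3 × 4 × 10 = 120
  #3: 2 × 2 × 4 = 16
  #4: 2 × 3 × 6 = 36
  #5: 7 × 8 × 8 = 448
  #6: 3 × 5 × 6 = 90
  #7: 10 × 10 × 4 = 400
RPN > 122: #1 (126), #5 (448), #7 (400).
Sum: 126 + 448 + 400 = 974.

974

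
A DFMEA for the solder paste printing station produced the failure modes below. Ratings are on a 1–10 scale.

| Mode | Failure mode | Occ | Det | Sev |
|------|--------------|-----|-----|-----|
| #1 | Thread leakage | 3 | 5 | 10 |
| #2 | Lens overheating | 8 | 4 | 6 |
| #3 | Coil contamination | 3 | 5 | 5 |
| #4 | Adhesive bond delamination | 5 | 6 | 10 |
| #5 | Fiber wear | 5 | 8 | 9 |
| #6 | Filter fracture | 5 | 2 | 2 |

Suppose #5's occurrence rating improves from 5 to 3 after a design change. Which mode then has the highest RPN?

RPN = Severity × Occurrence × Detection:
  #1: 10 × 3 × 5 = 150
  #2: 6 × 8 × 4 = 192
  #3: 5 × 3 × 5 = 75
  #4: 10 × 5 × 6 = 300
  #5: 9 × 5 × 8 = 360
  #6: 2 × 5 × 2 = 20
After action: #5 → 9 × 3 × 8 = 216.
Revised RPNs: #4=300, #5=216, #2=192, #1=150, #3=75, #6=20.
Highest is now #4 (300).

#4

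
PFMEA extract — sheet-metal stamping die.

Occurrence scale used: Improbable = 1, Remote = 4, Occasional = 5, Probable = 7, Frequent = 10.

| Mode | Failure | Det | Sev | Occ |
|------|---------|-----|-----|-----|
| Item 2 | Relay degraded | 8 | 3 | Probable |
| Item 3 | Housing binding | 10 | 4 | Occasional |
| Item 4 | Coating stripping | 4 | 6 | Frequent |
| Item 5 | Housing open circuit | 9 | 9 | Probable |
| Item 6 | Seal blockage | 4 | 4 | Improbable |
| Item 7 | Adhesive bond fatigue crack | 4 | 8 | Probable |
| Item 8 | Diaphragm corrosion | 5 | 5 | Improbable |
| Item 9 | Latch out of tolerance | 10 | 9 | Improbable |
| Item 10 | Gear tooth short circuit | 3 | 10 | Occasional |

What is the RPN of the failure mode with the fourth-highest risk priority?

RPN = Severity × Occurrence × Detection:
  Item 2: 3 × 7 × 8 = 168
  Item 3: 4 × 5 × 10 = 200
  Item 4: 6 × 10 × 4 = 240
  Item 5: 9 × 7 × 9 = 567
  Item 6: 4 × 1 × 4 = 16
  Item 7: 8 × 7 × 4 = 224
  Item 8: 5 × 1 × 5 = 25
  Item 9: 9 × 1 × 10 = 90
  Item 10: 10 × 5 × 3 = 150
Sorted descending: 567, 240, 224, 200, 168, 150, 90, 25, 16.
The fourth-highest RPN is 200 (Item 3).

200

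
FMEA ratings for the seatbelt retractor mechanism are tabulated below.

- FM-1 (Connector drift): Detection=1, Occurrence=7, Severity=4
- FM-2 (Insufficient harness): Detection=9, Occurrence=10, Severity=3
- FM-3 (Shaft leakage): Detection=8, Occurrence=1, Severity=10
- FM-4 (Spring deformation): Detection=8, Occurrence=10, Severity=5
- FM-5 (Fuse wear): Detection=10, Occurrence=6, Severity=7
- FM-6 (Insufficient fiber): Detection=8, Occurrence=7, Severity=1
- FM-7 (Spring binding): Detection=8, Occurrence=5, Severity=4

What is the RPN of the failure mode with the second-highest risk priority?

RPN = Severity × Occurrence × Detection:
  FM-1: 4 × 7 × 1 = 28
  FM-2: 3 × 10 × 9 = 270
  FM-3: 10 × 1 × 8 = 80
  FM-4: 5 × 10 × 8 = 400
  FM-5: 7 × 6 × 10 = 420
  FM-6: 1 × 7 × 8 = 56
  FM-7: 4 × 5 × 8 = 160
Sorted descending: 420, 400, 270, 160, 80, 56, 28.
The second-highest RPN is 400 (FM-4).

400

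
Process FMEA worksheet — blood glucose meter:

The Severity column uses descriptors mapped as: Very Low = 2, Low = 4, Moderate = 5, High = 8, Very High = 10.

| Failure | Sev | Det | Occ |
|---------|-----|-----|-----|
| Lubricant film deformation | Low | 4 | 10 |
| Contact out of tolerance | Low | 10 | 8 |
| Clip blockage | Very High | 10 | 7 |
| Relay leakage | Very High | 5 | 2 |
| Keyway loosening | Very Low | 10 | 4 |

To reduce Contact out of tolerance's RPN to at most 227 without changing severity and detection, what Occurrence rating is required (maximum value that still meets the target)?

Contact out of tolerance: S=4, O=8, D=10 → current RPN = 320.
Fixed product = 40. Need 40 × O ≤ 227, so O ≤ 227/40 = 5.67.
Maximum integer Occurrence rating = 5 (gives RPN 200; O=6 would give 240 > 227).

5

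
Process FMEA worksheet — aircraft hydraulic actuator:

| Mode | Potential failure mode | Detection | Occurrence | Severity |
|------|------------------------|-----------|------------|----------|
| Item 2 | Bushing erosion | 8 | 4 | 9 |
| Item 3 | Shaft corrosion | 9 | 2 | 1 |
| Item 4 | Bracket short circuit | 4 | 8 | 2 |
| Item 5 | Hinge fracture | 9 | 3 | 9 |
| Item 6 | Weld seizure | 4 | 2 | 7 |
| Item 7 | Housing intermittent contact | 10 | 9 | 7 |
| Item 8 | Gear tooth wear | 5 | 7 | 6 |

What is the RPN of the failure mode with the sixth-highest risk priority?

56

RPN = Severity × Occurrence × Detection:
  Item 2: 9 × 4 × 8 = 288
  Item 3: 1 × 2 × 9 = 18
  Item 4: 2 × 8 × 4 = 64
  Item 5: 9 × 3 × 9 = 243
  Item 6: 7 × 2 × 4 = 56
  Item 7: 7 × 9 × 10 = 630
  Item 8: 6 × 7 × 5 = 210
Sorted descending: 630, 288, 243, 210, 64, 56, 18.
The sixth-highest RPN is 56 (Item 6).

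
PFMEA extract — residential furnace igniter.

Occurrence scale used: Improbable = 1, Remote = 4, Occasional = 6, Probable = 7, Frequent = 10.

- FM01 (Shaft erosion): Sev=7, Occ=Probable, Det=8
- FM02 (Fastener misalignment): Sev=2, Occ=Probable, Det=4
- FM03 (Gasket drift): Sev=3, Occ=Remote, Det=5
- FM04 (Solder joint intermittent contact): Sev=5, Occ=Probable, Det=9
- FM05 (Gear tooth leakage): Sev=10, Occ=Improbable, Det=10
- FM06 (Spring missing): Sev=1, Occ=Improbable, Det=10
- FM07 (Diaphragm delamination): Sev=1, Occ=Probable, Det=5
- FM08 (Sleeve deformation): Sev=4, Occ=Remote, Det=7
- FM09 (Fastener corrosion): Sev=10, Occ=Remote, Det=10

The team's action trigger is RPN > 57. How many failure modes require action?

6

RPN = Severity × Occurrence × Detection:
  FM01: 7 × 7 × 8 = 392
  FM02: 2 × 7 × 4 = 56
  FM03: 3 × 4 × 5 = 60
  FM04: 5 × 7 × 9 = 315
  FM05: 10 × 1 × 10 = 100
  FM06: 1 × 1 × 10 = 10
  FM07: 1 × 7 × 5 = 35
  FM08: 4 × 4 × 7 = 112
  FM09: 10 × 4 × 10 = 400
Modes with RPN > 57: FM01 (392), FM03 (60), FM04 (315), FM05 (100), FM08 (112), FM09 (400) → 6.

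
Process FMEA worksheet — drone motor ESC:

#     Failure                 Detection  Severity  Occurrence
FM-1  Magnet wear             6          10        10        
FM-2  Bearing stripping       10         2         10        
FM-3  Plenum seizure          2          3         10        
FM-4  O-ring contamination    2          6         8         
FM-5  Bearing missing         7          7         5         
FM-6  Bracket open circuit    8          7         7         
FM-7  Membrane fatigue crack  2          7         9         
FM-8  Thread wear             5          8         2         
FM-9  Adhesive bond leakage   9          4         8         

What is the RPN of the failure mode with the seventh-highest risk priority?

96

RPN = Severity × Occurrence × Detection:
  FM-1: 10 × 10 × 6 = 600
  FM-2: 2 × 10 × 10 = 200
  FM-3: 3 × 10 × 2 = 60
  FM-4: 6 × 8 × 2 = 96
  FM-5: 7 × 5 × 7 = 245
  FM-6: 7 × 7 × 8 = 392
  FM-7: 7 × 9 × 2 = 126
  FM-8: 8 × 2 × 5 = 80
  FM-9: 4 × 8 × 9 = 288
Sorted descending: 600, 392, 288, 245, 200, 126, 96, 80, 60.
The seventh-highest RPN is 96 (FM-4).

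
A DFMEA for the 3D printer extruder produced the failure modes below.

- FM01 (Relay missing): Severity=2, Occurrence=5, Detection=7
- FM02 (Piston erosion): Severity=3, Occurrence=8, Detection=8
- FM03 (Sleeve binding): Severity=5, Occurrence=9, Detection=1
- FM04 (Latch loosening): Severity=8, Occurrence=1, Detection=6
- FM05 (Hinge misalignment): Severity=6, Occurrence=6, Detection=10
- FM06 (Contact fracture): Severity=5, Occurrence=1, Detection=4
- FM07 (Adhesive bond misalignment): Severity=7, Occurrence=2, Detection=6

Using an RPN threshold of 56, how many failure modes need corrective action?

4

RPN = Severity × Occurrence × Detection:
  FM01: 2 × 5 × 7 = 70
  FM02: 3 × 8 × 8 = 192
  FM03: 5 × 9 × 1 = 45
  FM04: 8 × 1 × 6 = 48
  FM05: 6 × 6 × 10 = 360
  FM06: 5 × 1 × 4 = 20
  FM07: 7 × 2 × 6 = 84
Modes with RPN ≥ 56: FM01 (70), FM02 (192), FM05 (360), FM07 (84) → 4.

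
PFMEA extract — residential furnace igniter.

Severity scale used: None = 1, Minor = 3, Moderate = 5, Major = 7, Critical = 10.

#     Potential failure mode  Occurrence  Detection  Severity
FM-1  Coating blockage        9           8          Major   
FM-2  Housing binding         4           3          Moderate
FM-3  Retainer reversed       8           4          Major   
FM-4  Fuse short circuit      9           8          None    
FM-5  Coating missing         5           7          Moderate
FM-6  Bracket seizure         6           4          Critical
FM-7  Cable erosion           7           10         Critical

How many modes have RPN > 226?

3

RPN = Severity × Occurrence × Detection:
  FM-1: 7 × 9 × 8 = 504
  FM-2: 5 × 4 × 3 = 60
  FM-3: 7 × 8 × 4 = 224
  FM-4: 1 × 9 × 8 = 72
  FM-5: 5 × 5 × 7 = 175
  FM-6: 10 × 6 × 4 = 240
  FM-7: 10 × 7 × 10 = 700
Modes with RPN > 226: FM-1 (504), FM-6 (240), FM-7 (700) → 3.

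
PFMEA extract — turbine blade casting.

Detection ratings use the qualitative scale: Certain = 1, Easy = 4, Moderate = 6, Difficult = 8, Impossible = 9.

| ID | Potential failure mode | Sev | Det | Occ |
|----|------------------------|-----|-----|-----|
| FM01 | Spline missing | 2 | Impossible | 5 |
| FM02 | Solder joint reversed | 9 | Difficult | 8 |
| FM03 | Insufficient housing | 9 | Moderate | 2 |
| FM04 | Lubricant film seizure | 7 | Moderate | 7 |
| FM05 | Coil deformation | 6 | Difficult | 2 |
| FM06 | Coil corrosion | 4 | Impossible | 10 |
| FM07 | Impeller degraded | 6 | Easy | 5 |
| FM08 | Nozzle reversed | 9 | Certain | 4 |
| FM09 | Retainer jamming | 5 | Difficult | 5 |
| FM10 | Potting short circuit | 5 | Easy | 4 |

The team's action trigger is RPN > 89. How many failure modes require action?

RPN = Severity × Occurrence × Detection:
  FM01: 2 × 5 × 9 = 90
  FM02: 9 × 8 × 8 = 576
  FM03: 9 × 2 × 6 = 108
  FM04: 7 × 7 × 6 = 294
  FM05: 6 × 2 × 8 = 96
  FM06: 4 × 10 × 9 = 360
  FM07: 6 × 5 × 4 = 120
  FM08: 9 × 4 × 1 = 36
  FM09: 5 × 5 × 8 = 200
  FM10: 5 × 4 × 4 = 80
Modes with RPN > 89: FM01 (90), FM02 (576), FM03 (108), FM04 (294), FM05 (96), FM06 (360), FM07 (120), FM09 (200) → 8.

8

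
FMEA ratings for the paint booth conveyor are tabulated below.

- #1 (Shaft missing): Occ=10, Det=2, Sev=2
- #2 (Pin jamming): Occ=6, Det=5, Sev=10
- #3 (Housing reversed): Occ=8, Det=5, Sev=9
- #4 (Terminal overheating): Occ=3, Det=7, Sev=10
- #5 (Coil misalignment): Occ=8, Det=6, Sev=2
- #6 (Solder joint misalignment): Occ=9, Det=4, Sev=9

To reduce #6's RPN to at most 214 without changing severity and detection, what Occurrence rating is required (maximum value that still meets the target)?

5

#6: S=9, O=9, D=4 → current RPN = 324.
Fixed product = 36. Need 36 × O ≤ 214, so O ≤ 214/36 = 5.94.
Maximum integer Occurrence rating = 5 (gives RPN 180; O=6 would give 216 > 214).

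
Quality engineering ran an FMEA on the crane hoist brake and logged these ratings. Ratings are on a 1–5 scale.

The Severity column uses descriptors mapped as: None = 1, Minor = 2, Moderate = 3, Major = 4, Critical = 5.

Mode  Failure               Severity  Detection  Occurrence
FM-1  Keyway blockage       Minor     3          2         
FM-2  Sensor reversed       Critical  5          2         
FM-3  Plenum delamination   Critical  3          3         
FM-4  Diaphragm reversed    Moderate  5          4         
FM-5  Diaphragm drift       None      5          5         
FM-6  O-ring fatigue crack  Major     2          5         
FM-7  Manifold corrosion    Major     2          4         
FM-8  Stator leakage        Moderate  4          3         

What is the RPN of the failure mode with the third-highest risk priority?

45

RPN = Severity × Occurrence × Detection:
  FM-1: 2 × 2 × 3 = 12
  FM-2: 5 × 2 × 5 = 50
  FM-3: 5 × 3 × 3 = 45
  FM-4: 3 × 4 × 5 = 60
  FM-5: 1 × 5 × 5 = 25
  FM-6: 4 × 5 × 2 = 40
  FM-7: 4 × 4 × 2 = 32
  FM-8: 3 × 3 × 4 = 36
Sorted descending: 60, 50, 45, 40, 36, 32, 25, 12.
The third-highest RPN is 45 (FM-3).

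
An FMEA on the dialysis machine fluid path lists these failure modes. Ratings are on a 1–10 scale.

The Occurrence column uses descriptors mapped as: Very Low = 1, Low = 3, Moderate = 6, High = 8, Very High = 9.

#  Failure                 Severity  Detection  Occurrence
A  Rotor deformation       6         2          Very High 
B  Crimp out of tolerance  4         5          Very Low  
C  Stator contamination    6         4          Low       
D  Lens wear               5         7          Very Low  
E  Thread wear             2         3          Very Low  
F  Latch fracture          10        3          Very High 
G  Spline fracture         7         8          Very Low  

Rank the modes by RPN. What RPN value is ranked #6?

20

RPN = Severity × Occurrence × Detection:
  A: 6 × 9 × 2 = 108
  B: 4 × 1 × 5 = 20
  C: 6 × 3 × 4 = 72
  D: 5 × 1 × 7 = 35
  E: 2 × 1 × 3 = 6
  F: 10 × 9 × 3 = 270
  G: 7 × 1 × 8 = 56
Sorted descending: 270, 108, 72, 56, 35, 20, 6.
The sixth-highest RPN is 20 (B).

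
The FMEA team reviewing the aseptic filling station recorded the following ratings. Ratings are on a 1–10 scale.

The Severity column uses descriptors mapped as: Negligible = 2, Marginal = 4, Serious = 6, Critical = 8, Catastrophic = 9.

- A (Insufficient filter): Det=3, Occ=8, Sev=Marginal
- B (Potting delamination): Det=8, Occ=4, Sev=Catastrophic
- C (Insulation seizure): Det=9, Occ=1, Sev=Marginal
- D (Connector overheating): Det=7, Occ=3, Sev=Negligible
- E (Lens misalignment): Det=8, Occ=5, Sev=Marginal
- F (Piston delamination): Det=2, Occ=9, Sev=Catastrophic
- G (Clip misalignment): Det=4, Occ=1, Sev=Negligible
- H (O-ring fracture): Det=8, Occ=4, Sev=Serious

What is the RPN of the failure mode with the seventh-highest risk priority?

RPN = Severity × Occurrence × Detection:
  A: 4 × 8 × 3 = 96
  B: 9 × 4 × 8 = 288
  C: 4 × 1 × 9 = 36
  D: 2 × 3 × 7 = 42
  E: 4 × 5 × 8 = 160
  F: 9 × 9 × 2 = 162
  G: 2 × 1 × 4 = 8
  H: 6 × 4 × 8 = 192
Sorted descending: 288, 192, 162, 160, 96, 42, 36, 8.
The seventh-highest RPN is 36 (C).

36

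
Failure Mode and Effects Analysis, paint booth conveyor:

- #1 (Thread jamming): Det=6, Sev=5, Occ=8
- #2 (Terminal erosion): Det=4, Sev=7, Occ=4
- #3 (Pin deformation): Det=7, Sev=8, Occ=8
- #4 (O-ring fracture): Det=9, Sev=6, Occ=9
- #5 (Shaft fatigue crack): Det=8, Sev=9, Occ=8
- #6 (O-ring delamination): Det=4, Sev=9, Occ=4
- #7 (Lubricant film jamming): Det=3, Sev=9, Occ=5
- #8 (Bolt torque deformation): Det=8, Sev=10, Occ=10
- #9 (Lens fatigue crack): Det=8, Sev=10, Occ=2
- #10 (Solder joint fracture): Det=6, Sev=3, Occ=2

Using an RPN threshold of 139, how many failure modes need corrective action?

RPN = Severity × Occurrence × Detection:
  #1: 5 × 8 × 6 = 240
  #2: 7 × 4 × 4 = 112
  #3: 8 × 8 × 7 = 448
  #4: 6 × 9 × 9 = 486
  #5: 9 × 8 × 8 = 576
  #6: 9 × 4 × 4 = 144
  #7: 9 × 5 × 3 = 135
  #8: 10 × 10 × 8 = 800
  #9: 10 × 2 × 8 = 160
  #10: 3 × 2 × 6 = 36
Modes with RPN ≥ 139: #1 (240), #3 (448), #4 (486), #5 (576), #6 (144), #8 (800), #9 (160) → 7.

7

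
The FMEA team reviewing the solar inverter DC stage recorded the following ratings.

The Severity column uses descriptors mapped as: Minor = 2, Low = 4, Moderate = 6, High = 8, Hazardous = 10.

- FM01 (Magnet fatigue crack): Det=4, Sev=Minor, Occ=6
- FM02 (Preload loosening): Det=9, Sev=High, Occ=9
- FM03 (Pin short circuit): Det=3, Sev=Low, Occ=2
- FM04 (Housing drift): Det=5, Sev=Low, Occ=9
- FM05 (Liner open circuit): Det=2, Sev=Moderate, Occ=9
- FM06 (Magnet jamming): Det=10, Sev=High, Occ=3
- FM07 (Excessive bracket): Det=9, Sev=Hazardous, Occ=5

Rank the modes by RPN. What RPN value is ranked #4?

180

RPN = Severity × Occurrence × Detection:
  FM01: 2 × 6 × 4 = 48
  FM02: 8 × 9 × 9 = 648
  FM03: 4 × 2 × 3 = 24
  FM04: 4 × 9 × 5 = 180
  FM05: 6 × 9 × 2 = 108
  FM06: 8 × 3 × 10 = 240
  FM07: 10 × 5 × 9 = 450
Sorted descending: 648, 450, 240, 180, 108, 48, 24.
The fourth-highest RPN is 180 (FM04).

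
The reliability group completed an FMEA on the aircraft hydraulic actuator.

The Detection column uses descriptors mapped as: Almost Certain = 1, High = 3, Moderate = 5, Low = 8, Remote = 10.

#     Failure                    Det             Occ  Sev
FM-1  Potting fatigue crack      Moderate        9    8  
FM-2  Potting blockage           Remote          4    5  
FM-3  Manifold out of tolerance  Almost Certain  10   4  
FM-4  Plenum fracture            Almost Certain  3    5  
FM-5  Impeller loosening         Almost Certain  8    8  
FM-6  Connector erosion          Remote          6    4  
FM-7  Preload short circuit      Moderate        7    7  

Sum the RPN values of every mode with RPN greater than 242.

RPN = Severity × Occurrence × Detection:
  FM-1: 8 × 9 × 5 = 360
  FM-2: 5 × 4 × 10 = 200
  FM-3: 4 × 10 × 1 = 40
  FM-4: 5 × 3 × 1 = 15
  FM-5: 8 × 8 × 1 = 64
  FM-6: 4 × 6 × 10 = 240
  FM-7: 7 × 7 × 5 = 245
RPN > 242: FM-1 (360), FM-7 (245).
Sum: 360 + 245 = 605.

605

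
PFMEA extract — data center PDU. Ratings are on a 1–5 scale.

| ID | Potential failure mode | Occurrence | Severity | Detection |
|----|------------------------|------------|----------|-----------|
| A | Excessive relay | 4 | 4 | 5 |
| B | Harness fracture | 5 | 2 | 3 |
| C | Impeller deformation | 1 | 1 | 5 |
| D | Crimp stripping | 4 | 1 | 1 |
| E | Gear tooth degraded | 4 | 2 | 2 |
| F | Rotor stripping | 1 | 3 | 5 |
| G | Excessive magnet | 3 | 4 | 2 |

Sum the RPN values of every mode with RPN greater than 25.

RPN = Severity × Occurrence × Detection:
  A: 4 × 4 × 5 = 80
  B: 2 × 5 × 3 = 30
  C: 1 × 1 × 5 = 5
  D: 1 × 4 × 1 = 4
  E: 2 × 4 × 2 = 16
  F: 3 × 1 × 5 = 15
  G: 4 × 3 × 2 = 24
RPN > 25: A (80), B (30).
Sum: 80 + 30 = 110.

110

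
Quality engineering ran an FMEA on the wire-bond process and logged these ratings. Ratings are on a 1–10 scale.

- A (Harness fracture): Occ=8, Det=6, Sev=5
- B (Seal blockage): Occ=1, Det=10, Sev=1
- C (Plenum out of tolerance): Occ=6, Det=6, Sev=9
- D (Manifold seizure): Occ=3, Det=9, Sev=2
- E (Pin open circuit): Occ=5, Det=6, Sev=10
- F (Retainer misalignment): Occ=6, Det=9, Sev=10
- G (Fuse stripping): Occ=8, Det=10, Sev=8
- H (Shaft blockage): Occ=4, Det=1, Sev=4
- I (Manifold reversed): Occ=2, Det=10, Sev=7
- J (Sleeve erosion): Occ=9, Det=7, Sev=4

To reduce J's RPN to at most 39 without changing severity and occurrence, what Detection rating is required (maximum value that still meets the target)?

J: S=4, O=9, D=7 → current RPN = 252.
Fixed product = 36. Need 36 × D ≤ 39, so D ≤ 39/36 = 1.08.
Maximum integer Detection rating = 1 (gives RPN 36; D=2 would give 72 > 39).

1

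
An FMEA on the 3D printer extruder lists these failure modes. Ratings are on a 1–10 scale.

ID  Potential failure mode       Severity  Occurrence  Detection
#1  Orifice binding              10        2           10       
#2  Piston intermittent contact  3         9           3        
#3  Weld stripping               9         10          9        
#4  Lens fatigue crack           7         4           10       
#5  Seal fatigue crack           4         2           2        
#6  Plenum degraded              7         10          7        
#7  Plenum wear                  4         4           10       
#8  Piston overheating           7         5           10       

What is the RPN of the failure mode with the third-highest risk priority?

350

RPN = Severity × Occurrence × Detection:
  #1: 10 × 2 × 10 = 200
  #2: 3 × 9 × 3 = 81
  #3: 9 × 10 × 9 = 810
  #4: 7 × 4 × 10 = 280
  #5: 4 × 2 × 2 = 16
  #6: 7 × 10 × 7 = 490
  #7: 4 × 4 × 10 = 160
  #8: 7 × 5 × 10 = 350
Sorted descending: 810, 490, 350, 280, 200, 160, 81, 16.
The third-highest RPN is 350 (#8).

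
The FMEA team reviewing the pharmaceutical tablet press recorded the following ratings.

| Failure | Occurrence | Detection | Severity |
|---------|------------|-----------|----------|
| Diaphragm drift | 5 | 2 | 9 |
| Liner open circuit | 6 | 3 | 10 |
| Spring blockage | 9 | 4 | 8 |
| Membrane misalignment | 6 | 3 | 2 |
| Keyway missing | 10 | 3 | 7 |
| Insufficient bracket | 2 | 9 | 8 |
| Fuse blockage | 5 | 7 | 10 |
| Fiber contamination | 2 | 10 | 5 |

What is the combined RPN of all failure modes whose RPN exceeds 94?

RPN = Severity × Occurrence × Detection:
  Diaphragm drift: 9 × 5 × 2 = 90
  Liner open circuit: 10 × 6 × 3 = 180
  Spring blockage: 8 × 9 × 4 = 288
  Membrane misalignment: 2 × 6 × 3 = 36
  Keyway missing: 7 × 10 × 3 = 210
  Insufficient bracket: 8 × 2 × 9 = 144
  Fuse blockage: 10 × 5 × 7 = 350
  Fiber contamination: 5 × 2 × 10 = 100
RPN > 94: Liner open circuit (180), Spring blockage (288), Keyway missing (210), Insufficient bracket (144), Fuse blockage (350), Fiber contamination (100).
Sum: 180 + 288 + 210 + 144 + 350 + 100 = 1272.

1272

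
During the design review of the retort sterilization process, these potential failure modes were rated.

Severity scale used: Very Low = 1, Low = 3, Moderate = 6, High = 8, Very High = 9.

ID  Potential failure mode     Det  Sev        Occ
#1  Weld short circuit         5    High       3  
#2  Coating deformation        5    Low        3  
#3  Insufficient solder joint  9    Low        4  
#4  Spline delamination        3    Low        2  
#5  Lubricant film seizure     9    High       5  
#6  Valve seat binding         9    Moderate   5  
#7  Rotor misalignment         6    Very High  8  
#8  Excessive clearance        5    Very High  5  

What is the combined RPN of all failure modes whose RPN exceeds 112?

1407

RPN = Severity × Occurrence × Detection:
  #1: 8 × 3 × 5 = 120
  #2: 3 × 3 × 5 = 45
  #3: 3 × 4 × 9 = 108
  #4: 3 × 2 × 3 = 18
  #5: 8 × 5 × 9 = 360
  #6: 6 × 5 × 9 = 270
  #7: 9 × 8 × 6 = 432
  #8: 9 × 5 × 5 = 225
RPN > 112: #1 (120), #5 (360), #6 (270), #7 (432), #8 (225).
Sum: 120 + 360 + 270 + 432 + 225 = 1407.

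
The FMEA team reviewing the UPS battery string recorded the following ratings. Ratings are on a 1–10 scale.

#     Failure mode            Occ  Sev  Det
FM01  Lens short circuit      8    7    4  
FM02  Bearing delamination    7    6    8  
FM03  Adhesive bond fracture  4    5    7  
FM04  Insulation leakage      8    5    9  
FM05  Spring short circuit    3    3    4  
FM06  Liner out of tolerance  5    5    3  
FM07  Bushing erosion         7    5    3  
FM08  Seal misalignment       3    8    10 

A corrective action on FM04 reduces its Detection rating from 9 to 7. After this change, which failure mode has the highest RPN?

RPN = Severity × Occurrence × Detection:
  FM01: 7 × 8 × 4 = 224
  FM02: 6 × 7 × 8 = 336
  FM03: 5 × 4 × 7 = 140
  FM04: 5 × 8 × 9 = 360
  FM05: 3 × 3 × 4 = 36
  FM06: 5 × 5 × 3 = 75
  FM07: 5 × 7 × 3 = 105
  FM08: 8 × 3 × 10 = 240
After action: FM04 → 5 × 8 × 7 = 280.
Revised RPNs: FM02=336, FM04=280, FM08=240, FM01=224, FM03=140, FM07=105, FM06=75, FM05=36.
Highest is now FM02 (336).

FM02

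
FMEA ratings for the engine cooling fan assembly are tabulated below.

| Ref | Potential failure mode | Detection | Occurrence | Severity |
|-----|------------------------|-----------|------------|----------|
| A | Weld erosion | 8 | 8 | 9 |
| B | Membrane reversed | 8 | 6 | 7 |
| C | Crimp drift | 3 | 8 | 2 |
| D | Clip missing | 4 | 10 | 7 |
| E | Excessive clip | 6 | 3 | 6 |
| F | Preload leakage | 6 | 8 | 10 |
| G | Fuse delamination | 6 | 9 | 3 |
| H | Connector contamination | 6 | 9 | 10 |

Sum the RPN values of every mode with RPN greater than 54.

RPN = Severity × Occurrence × Detection:
  A: 9 × 8 × 8 = 576
  B: 7 × 6 × 8 = 336
  C: 2 × 8 × 3 = 48
  D: 7 × 10 × 4 = 280
  E: 6 × 3 × 6 = 108
  F: 10 × 8 × 6 = 480
  G: 3 × 9 × 6 = 162
  H: 10 × 9 × 6 = 540
RPN > 54: A (576), B (336), D (280), E (108), F (480), G (162), H (540).
Sum: 576 + 336 + 280 + 108 + 480 + 162 + 540 = 2482.

2482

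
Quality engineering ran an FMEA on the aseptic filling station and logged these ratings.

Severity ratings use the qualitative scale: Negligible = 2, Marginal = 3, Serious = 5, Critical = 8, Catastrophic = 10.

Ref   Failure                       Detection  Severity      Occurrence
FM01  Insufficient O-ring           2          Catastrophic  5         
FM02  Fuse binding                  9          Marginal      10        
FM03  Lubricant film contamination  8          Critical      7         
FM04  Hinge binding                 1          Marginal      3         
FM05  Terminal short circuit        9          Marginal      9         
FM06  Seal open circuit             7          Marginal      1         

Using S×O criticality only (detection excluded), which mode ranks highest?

FM03

Criticality = Severity × Occurrence:
  FM01: 10 × 5 = 50
  FM02: 3 × 10 = 30
  FM03: 8 × 7 = 56
  FM04: 3 × 3 = 9
  FM05: 3 × 9 = 27
  FM06: 3 × 1 = 3
Highest criticality is 56 → FM03.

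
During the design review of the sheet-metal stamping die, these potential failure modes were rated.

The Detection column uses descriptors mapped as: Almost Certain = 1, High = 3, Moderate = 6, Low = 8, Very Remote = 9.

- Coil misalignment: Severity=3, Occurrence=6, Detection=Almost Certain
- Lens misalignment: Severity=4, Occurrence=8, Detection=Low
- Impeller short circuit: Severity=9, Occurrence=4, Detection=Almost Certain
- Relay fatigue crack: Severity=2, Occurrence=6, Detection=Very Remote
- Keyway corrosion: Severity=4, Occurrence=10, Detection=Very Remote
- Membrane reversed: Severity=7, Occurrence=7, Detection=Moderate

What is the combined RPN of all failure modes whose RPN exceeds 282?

RPN = Severity × Occurrence × Detection:
  Coil misalignment: 3 × 6 × 1 = 18
  Lens misalignment: 4 × 8 × 8 = 256
  Impeller short circuit: 9 × 4 × 1 = 36
  Relay fatigue crack: 2 × 6 × 9 = 108
  Keyway corrosion: 4 × 10 × 9 = 360
  Membrane reversed: 7 × 7 × 6 = 294
RPN > 282: Keyway corrosion (360), Membrane reversed (294).
Sum: 360 + 294 = 654.

654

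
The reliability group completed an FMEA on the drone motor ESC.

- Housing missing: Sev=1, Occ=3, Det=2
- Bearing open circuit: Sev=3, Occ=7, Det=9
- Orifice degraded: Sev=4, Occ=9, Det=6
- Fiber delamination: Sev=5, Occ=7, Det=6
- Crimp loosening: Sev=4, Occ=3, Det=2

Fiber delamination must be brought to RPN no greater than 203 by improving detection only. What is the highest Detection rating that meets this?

5

Fiber delamination: S=5, O=7, D=6 → current RPN = 210.
Fixed product = 35. Need 35 × D ≤ 203, so D ≤ 203/35 = 5.80.
Maximum integer Detection rating = 5 (gives RPN 175; D=6 would give 210 > 203).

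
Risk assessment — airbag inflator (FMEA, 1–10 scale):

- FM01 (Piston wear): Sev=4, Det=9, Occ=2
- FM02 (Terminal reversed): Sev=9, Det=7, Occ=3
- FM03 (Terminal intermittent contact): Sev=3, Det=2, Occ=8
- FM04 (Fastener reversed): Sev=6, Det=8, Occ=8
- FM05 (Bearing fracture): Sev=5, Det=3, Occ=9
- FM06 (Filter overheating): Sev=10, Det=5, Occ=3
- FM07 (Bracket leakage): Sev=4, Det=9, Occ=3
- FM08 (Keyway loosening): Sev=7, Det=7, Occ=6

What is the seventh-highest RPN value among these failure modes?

72

RPN = Severity × Occurrence × Detection:
  FM01: 4 × 2 × 9 = 72
  FM02: 9 × 3 × 7 = 189
  FM03: 3 × 8 × 2 = 48
  FM04: 6 × 8 × 8 = 384
  FM05: 5 × 9 × 3 = 135
  FM06: 10 × 3 × 5 = 150
  FM07: 4 × 3 × 9 = 108
  FM08: 7 × 6 × 7 = 294
Sorted descending: 384, 294, 189, 150, 135, 108, 72, 48.
The seventh-highest RPN is 72 (FM01).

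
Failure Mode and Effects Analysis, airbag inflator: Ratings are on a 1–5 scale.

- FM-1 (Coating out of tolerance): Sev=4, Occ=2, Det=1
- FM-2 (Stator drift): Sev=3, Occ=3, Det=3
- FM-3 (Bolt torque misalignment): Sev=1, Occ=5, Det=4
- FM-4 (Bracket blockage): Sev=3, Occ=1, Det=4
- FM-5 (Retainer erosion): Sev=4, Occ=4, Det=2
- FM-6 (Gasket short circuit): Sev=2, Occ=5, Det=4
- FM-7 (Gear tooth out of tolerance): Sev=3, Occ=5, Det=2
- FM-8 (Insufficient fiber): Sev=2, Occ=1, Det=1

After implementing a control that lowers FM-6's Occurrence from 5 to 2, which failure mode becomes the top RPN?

RPN = Severity × Occurrence × Detection:
  FM-1: 4 × 2 × 1 = 8
  FM-2: 3 × 3 × 3 = 27
  FM-3: 1 × 5 × 4 = 20
  FM-4: 3 × 1 × 4 = 12
  FM-5: 4 × 4 × 2 = 32
  FM-6: 2 × 5 × 4 = 40
  FM-7: 3 × 5 × 2 = 30
  FM-8: 2 × 1 × 1 = 2
After action: FM-6 → 2 × 2 × 4 = 16.
Revised RPNs: FM-5=32, FM-7=30, FM-2=27, FM-3=20, FM-6=16, FM-4=12, FM-1=8, FM-8=2.
Highest is now FM-5 (32).

FM-5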